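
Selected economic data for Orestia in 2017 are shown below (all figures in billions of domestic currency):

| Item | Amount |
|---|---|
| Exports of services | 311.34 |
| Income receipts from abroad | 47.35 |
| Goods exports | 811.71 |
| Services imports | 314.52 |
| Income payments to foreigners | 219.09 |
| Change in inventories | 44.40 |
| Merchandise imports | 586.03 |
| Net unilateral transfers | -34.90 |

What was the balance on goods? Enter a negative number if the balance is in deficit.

225.68

Goods balance = 811.71 - 586.03 = 225.68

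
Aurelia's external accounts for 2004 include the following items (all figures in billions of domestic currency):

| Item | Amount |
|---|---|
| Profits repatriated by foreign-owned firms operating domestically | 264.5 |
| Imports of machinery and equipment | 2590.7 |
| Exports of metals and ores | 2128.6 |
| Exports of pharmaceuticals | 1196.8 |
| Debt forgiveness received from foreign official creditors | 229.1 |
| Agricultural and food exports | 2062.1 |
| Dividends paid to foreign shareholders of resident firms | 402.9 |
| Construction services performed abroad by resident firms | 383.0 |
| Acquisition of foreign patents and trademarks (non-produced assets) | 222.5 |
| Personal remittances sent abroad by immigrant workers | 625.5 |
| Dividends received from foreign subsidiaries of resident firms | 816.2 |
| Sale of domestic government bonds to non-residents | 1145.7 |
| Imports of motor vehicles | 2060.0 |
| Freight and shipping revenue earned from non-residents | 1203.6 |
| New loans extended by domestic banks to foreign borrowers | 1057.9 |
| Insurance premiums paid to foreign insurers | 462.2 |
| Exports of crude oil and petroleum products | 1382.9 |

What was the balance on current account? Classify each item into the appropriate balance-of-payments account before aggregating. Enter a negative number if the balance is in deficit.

2767.4

Goods: 1382.9 - 2060.0 + 2062.1 + 2128.6 - 2590.7 + 1196.8 = 2119.7
Services: 1203.6 - 462.2 + 383.0 = 1124.4
Primary income: 816.2 - 402.9 - 264.5 = 148.8
Secondary income: -625.5
Current account = 2119.7 + 1124.4 + 148.8 + (-625.5) = 2767.4
(Excluded from the current account — capital account: debt forgiveness received from foreign official creditors 229.1, acquisition of foreign patents and trademarks (non-produced assets) 222.5; financial account: sale of domestic government bonds to non-residents 1145.7, new loans extended by domestic banks to foreign borrowers 1057.9.)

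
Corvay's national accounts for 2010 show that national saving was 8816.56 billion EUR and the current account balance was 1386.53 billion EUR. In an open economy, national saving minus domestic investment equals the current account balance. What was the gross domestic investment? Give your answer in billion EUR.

7430.03

I = S - CA = 8816.56 - 1386.53 = 7430.03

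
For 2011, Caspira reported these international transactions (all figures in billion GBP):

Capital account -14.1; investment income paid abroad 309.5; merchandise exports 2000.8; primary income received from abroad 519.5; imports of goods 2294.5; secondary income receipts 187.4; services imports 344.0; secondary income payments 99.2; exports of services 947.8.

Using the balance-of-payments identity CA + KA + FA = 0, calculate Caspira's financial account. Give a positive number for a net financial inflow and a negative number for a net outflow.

-594.2

Goods balance = 2000.8 - 2294.5 = -293.7
Services balance = 947.8 - 344.0 = 603.8
Trade balance (goods + services) = -293.7 + 603.8 = 310.1
Net primary income = 519.5 - 309.5 = 210.0
Net secondary income = 187.4 - 99.2 = 88.2
Current account = 310.1 + 210.0 + 88.2 = 608.3
Financial account = -(608.3 + (-14.1)) = -594.2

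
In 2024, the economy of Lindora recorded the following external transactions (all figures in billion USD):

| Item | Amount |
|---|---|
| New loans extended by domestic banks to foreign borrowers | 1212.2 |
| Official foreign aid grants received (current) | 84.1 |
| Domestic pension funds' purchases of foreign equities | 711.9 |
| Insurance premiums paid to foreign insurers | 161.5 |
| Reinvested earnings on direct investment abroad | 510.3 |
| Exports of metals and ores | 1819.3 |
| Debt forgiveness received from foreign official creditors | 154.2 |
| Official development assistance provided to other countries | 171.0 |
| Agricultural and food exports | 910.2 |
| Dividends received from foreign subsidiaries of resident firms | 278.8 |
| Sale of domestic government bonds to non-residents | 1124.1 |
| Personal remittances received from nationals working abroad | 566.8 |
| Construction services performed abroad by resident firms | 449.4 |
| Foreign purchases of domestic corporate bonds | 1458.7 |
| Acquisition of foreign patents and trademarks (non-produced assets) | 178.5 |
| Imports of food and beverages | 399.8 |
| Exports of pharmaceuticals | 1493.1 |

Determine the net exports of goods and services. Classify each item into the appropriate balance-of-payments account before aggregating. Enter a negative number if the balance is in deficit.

Goods: -399.8 + 1493.1 + 1819.3 + 910.2 = 3822.8
Services: 449.4 - 161.5 = 287.9
Trade balance = 3822.8 + 287.9 = 4110.7
(Excluded from the trade balance — financial account: new loans extended by domestic banks to foreign borrowers 1212.2, domestic pension funds' purchases of foreign equities 711.9, sale of domestic government bonds to non-residents 1124.1, foreign purchases of domestic corporate bonds 1458.7; secondary income: official foreign aid grants received (current) 84.1, official development assistance provided to other countries 171.0, personal remittances received from nationals working abroad 566.8; primary income: reinvested earnings on direct investment abroad 510.3, dividends received from foreign subsidiaries of resident firms 278.8; capital account: debt forgiveness received from foreign official creditors 154.2, acquisition of foreign patents and trademarks (non-produced assets) 178.5.)

4110.7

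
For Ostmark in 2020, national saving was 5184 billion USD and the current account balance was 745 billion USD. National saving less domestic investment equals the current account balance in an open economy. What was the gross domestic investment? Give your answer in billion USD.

4439

S - I = CA (net lending to the rest of the world).
I = S - CA = 5184 - 745 = 4439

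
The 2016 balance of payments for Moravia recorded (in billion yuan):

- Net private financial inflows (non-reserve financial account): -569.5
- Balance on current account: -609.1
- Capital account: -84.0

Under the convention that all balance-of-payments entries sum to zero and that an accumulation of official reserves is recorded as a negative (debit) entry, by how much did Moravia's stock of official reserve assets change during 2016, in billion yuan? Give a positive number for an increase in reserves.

-1262.6

Official reserve transactions balance = -((-609.1) + (-84.0) + (-569.5)) = 1262.6
An accumulation of reserves is recorded as a debit (negative entry), so the change in the stock of reserves is the negative of that balance.
Change in official reserves = -(1262.6) = -1262.6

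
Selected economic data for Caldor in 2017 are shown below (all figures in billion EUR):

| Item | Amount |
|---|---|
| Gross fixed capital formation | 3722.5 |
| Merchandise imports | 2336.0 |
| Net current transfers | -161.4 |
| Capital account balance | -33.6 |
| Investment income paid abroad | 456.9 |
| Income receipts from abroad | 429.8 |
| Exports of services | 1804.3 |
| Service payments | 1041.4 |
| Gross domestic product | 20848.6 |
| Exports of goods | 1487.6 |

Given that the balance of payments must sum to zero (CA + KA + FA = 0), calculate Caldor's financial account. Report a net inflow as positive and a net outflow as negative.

Goods balance = 1487.6 - 2336.0 = -848.4
Services balance = 1804.3 - 1041.4 = 762.9
Trade balance (goods + services) = -848.4 + 762.9 = -85.5
Net primary income = 429.8 - 456.9 = -27.1
Net secondary income = -161.4
Current account = -85.5 + (-27.1) + (-161.4) = -274.0
Financial account = -(-274.0 + (-33.6)) = 307.6

307.6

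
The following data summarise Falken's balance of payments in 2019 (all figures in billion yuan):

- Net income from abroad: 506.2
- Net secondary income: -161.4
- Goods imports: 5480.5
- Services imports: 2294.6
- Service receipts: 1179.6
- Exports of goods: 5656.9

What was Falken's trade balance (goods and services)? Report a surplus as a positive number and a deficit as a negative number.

Goods balance = 5656.9 - 5480.5 = 176.4
Services balance = 1179.6 - 2294.6 = -1115.0
Trade balance (goods + services) = 176.4 + (-1115.0) = -938.6

-938.6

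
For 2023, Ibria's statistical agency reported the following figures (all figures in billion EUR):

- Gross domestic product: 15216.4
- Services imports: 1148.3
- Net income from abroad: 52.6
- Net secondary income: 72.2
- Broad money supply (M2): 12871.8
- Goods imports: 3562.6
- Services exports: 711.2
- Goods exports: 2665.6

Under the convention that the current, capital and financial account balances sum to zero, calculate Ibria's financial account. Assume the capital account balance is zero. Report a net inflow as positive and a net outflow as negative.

1209.3

Goods balance = 2665.6 - 3562.6 = -897.0
Services balance = 711.2 - 1148.3 = -437.1
Trade balance (goods + services) = -897.0 + (-437.1) = -1334.1
Net primary income = 52.6
Net secondary income = 72.2
Current account = -1334.1 + 52.6 + 72.2 = -1209.3
Financial account = -(-1209.3) = 1209.3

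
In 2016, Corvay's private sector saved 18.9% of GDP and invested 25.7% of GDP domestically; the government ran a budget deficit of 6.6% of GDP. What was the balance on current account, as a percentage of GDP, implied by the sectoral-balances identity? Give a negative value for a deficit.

-13.4

By the sectoral-balances identity, CA = (S_private - I) + (T - G).
Private balance = 18.9 - 25.7 = -6.8
Government balance (T - G) = -6.6
CA = -6.8 + (-6.6) = -13.4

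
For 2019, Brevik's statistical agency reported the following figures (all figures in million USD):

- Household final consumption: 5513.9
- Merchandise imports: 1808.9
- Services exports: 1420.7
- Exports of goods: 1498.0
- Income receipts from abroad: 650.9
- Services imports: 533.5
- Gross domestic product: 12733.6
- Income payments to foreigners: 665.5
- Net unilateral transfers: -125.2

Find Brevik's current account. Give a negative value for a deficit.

436.5

Goods balance = 1498.0 - 1808.9 = -310.9
Services balance = 1420.7 - 533.5 = 887.2
Trade balance (goods + services) = -310.9 + 887.2 = 576.3
Net primary income = 650.9 - 665.5 = -14.6
Net secondary income = -125.2
Current account = 576.3 + (-14.6) + (-125.2) = 436.5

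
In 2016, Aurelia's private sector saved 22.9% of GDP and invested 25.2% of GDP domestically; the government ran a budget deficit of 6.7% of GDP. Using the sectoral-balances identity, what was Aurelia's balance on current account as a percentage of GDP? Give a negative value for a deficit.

-9.0

By the sectoral-balances identity, CA = (S_private - I) + (T - G).
Private balance = 22.9 - 25.2 = -2.3
Government balance (T - G) = -6.7
CA = -2.3 + (-6.7) = -9.0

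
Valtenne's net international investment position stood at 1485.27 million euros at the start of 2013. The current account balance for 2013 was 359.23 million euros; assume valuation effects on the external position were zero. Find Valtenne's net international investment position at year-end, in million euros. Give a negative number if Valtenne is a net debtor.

1844.50

With no valuation effects, change in NIIP = current account = 359.23
End-of-year NIIP = 1485.27 + 359.23 = 1844.50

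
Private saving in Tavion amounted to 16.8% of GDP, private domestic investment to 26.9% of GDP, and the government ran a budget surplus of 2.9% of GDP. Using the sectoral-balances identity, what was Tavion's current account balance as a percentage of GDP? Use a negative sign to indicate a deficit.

By the sectoral-balances identity, CA = (S_private - I) + (T - G).
Private balance = 16.8 - 26.9 = -10.1
Government balance (T - G) = 2.9
CA = -10.1 + 2.9 = -7.2

-7.2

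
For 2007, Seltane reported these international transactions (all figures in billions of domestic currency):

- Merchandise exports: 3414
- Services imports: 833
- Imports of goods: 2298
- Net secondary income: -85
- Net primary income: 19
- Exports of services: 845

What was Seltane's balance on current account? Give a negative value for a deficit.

1062

Goods balance = 3414 - 2298 = 1116
Services balance = 845 - 833 = 12
Trade balance (goods + services) = 1116 + 12 = 1128
Net primary income = 19
Net secondary income = -85
Current account = 1128 + 19 + (-85) = 1062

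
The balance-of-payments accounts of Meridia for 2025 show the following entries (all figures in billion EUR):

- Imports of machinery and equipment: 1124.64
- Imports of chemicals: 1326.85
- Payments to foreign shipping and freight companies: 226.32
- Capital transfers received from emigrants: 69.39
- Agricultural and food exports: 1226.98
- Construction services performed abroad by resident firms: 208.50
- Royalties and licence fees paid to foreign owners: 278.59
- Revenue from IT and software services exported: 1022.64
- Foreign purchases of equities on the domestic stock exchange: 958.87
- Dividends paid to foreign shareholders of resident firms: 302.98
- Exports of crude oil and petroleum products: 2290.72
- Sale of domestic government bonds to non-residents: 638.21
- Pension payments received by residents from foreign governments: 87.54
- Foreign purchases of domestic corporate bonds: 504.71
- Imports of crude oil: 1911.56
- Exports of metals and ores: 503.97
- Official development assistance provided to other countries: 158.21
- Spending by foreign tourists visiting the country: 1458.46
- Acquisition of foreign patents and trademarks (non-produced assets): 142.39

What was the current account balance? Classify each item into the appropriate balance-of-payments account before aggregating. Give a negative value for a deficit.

1469.66

Goods: -1326.85 - 1911.56 + 2290.72 + 1226.98 + 503.97 - 1124.64 = -341.38
Services: 1458.46 - 278.59 + 1022.64 + 208.50 - 226.32 = 2184.69
Primary income: -302.98
Secondary income: 87.54 - 158.21 = -70.67
Current account = (-341.38) + 2184.69 + (-302.98) + (-70.67) = 1469.66
(Excluded from the current account — capital account: capital transfers received from emigrants 69.39, acquisition of foreign patents and trademarks (non-produced assets) 142.39; financial account: foreign purchases of equities on the domestic stock exchange 958.87, sale of domestic government bonds to non-residents 638.21, foreign purchases of domestic corporate bonds 504.71.)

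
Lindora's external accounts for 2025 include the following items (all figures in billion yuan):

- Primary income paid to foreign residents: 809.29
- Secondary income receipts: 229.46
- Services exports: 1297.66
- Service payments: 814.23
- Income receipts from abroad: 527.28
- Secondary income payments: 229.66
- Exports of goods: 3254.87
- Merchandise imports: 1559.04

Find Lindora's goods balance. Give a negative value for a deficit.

1695.83

Goods balance = 3254.87 - 1559.04 = 1695.83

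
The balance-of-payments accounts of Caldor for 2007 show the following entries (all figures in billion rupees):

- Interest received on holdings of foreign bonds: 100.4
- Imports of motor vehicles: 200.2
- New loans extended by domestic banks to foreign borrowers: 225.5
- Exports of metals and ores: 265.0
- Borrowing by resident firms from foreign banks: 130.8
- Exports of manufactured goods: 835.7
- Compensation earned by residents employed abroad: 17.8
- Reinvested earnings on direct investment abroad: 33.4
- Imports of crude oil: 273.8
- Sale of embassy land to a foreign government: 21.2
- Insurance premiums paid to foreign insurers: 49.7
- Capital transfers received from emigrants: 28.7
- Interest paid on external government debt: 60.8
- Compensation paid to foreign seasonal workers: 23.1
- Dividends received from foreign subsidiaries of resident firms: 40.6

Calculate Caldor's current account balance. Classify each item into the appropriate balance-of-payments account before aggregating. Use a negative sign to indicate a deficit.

Goods: 265.0 - 273.8 - 200.2 + 835.7 = 626.7
Services: -49.7
Primary income: 40.6 - 60.8 + 100.4 + 33.4 - 23.1 + 17.8 = 108.3
Current account = 626.7 + (-49.7) + 108.3 = 685.3
(Excluded from the current account — financial account: new loans extended by domestic banks to foreign borrowers 225.5, borrowing by resident firms from foreign banks 130.8; capital account: sale of embassy land to a foreign government 21.2, capital transfers received from emigrants 28.7.)

685.3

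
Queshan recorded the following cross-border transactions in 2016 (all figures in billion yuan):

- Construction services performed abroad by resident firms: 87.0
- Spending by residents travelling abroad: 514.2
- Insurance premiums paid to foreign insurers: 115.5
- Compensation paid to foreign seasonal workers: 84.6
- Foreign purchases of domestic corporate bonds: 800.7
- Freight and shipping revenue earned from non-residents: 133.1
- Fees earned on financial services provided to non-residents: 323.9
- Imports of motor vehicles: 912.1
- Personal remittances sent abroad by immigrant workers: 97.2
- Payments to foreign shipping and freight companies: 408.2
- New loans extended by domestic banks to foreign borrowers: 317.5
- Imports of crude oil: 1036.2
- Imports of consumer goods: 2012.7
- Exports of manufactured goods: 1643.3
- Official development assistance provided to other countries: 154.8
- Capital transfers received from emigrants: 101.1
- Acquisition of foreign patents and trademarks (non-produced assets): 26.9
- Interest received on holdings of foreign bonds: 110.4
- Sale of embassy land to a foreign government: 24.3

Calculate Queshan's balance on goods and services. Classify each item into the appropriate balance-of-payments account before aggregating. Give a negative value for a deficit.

-2811.6

Goods: 1643.3 - 912.1 - 2012.7 - 1036.2 = -2317.7
Services: -115.5 - 514.2 - 408.2 + 87.0 + 133.1 + 323.9 = -493.9
Trade balance = -2317.7 + (-493.9) = -2811.6
(Excluded from the trade balance — primary income: compensation paid to foreign seasonal workers 84.6, interest received on holdings of foreign bonds 110.4; financial account: foreign purchases of domestic corporate bonds 800.7, new loans extended by domestic banks to foreign borrowers 317.5; secondary income: personal remittances sent abroad by immigrant workers 97.2, official development assistance provided to other countries 154.8; capital account: capital transfers received from emigrants 101.1, acquisition of foreign patents and trademarks (non-produced assets) 26.9, sale of embassy land to a foreign government 24.3.)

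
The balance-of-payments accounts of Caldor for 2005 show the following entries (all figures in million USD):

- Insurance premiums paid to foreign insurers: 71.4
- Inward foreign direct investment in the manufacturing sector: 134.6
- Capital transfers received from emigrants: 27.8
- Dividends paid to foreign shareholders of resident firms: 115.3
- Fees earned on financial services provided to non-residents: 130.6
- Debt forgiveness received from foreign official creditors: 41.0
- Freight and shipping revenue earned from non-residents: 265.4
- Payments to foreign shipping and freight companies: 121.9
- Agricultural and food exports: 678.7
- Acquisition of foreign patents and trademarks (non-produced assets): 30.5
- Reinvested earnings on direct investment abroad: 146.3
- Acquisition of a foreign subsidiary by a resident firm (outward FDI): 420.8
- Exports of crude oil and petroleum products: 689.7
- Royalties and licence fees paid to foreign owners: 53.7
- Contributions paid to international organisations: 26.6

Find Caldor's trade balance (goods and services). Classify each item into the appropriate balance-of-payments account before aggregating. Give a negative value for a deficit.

Goods: 678.7 + 689.7 = 1368.4
Services: 130.6 - 53.7 - 71.4 - 121.9 + 265.4 = 149.0
Trade balance = 1368.4 + 149.0 = 1517.4
(Excluded from the trade balance — financial account: inward foreign direct investment in the manufacturing sector 134.6, acquisition of a foreign subsidiary by a resident firm (outward FDI) 420.8; capital account: capital transfers received from emigrants 27.8, debt forgiveness received from foreign official creditors 41.0, acquisition of foreign patents and trademarks (non-produced assets) 30.5; primary income: dividends paid to foreign shareholders of resident firms 115.3, reinvested earnings on direct investment abroad 146.3; secondary income: contributions paid to international organisations 26.6.)

1517.4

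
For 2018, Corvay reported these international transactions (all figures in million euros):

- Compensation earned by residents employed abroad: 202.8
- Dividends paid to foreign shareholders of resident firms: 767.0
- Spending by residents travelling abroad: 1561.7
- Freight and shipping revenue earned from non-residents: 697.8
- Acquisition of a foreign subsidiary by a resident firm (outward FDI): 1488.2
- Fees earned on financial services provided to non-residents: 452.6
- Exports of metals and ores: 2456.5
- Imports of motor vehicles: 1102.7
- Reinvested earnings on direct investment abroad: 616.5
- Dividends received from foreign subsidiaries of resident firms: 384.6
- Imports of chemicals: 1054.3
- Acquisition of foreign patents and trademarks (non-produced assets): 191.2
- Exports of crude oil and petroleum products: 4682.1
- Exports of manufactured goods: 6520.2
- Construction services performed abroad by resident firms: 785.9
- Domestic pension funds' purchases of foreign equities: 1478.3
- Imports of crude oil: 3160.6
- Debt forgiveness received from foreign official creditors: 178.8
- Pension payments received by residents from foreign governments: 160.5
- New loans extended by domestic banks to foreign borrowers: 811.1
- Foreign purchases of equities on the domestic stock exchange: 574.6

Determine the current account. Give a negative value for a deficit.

Goods: 6520.2 - 1054.3 + 2456.5 - 3160.6 + 4682.1 - 1102.7 = 8341.2
Services: 785.9 - 1561.7 + 697.8 + 452.6 = 374.6
Primary income: 202.8 + 384.6 + 616.5 - 767.0 = 436.9
Secondary income: 160.5
Current account = 8341.2 + 374.6 + 436.9 + 160.5 = 9313.2
(Excluded from the current account — financial account: acquisition of a foreign subsidiary by a resident firm (outward FDI) 1488.2, domestic pension funds' purchases of foreign equities 1478.3, new loans extended by domestic banks to foreign borrowers 811.1, foreign purchases of equities on the domestic stock exchange 574.6; capital account: acquisition of foreign patents and trademarks (non-produced assets) 191.2, debt forgiveness received from foreign official creditors 178.8.)

9313.2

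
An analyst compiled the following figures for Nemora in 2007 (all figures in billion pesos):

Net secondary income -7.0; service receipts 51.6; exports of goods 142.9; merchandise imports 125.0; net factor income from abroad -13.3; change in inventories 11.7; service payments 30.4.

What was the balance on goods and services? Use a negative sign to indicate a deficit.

Goods balance = 142.9 - 125.0 = 17.9
Services balance = 51.6 - 30.4 = 21.2
Trade balance (goods + services) = 17.9 + 21.2 = 39.1

39.1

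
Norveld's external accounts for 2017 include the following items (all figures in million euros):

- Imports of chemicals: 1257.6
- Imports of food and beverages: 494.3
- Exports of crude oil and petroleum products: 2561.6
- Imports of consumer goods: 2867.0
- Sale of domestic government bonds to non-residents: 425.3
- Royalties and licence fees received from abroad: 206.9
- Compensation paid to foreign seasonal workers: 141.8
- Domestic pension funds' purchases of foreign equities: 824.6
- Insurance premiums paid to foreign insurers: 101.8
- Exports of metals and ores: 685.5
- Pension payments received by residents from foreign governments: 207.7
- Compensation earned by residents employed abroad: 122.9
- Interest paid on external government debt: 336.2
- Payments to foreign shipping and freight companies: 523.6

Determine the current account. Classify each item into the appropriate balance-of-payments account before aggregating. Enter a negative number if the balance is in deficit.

-1937.7

Goods: -2867.0 + 685.5 - 494.3 - 1257.6 + 2561.6 = -1371.8
Services: -523.6 - 101.8 + 206.9 = -418.5
Primary income: -141.8 - 336.2 + 122.9 = -355.1
Secondary income: 207.7
Current account = (-1371.8) + (-418.5) + (-355.1) + 207.7 = -1937.7
(Excluded from the current account — financial account: sale of domestic government bonds to non-residents 425.3, domestic pension funds' purchases of foreign equities 824.6.)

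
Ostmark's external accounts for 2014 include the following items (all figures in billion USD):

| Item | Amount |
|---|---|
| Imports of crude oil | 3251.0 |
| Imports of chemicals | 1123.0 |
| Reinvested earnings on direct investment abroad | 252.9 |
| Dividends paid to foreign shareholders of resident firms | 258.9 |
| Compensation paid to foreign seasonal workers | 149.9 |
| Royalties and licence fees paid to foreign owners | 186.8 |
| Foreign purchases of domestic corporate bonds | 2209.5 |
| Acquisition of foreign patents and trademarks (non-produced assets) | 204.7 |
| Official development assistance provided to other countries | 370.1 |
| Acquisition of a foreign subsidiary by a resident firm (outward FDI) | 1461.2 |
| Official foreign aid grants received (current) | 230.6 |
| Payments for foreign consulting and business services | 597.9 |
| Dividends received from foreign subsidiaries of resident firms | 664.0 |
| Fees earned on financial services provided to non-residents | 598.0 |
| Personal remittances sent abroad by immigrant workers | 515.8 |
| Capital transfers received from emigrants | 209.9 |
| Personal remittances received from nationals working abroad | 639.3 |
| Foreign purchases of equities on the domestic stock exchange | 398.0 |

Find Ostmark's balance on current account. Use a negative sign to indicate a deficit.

-4068.6

Goods: -1123.0 - 3251.0 = -4374.0
Services: 598.0 - 597.9 - 186.8 = -186.7
Primary income: -258.9 + 252.9 + 664.0 - 149.9 = 508.1
Secondary income: -515.8 - 370.1 + 639.3 + 230.6 = -16.0
Current account = (-4374.0) + (-186.7) + 508.1 + (-16.0) = -4068.6
(Excluded from the current account — financial account: foreign purchases of domestic corporate bonds 2209.5, acquisition of a foreign subsidiary by a resident firm (outward FDI) 1461.2, foreign purchases of equities on the domestic stock exchange 398.0; capital account: acquisition of foreign patents and trademarks (non-produced assets) 204.7, capital transfers received from emigrants 209.9.)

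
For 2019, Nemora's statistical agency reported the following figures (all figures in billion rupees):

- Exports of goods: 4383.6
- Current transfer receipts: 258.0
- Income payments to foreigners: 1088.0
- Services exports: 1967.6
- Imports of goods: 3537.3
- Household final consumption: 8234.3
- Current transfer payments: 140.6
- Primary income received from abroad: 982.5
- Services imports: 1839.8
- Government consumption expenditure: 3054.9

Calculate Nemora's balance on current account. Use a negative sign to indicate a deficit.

986.0

Goods balance = 4383.6 - 3537.3 = 846.3
Services balance = 1967.6 - 1839.8 = 127.8
Trade balance (goods + services) = 846.3 + 127.8 = 974.1
Net primary income = 982.5 - 1088.0 = -105.5
Net secondary income = 258.0 - 140.6 = 117.4
Current account = 974.1 + (-105.5) + 117.4 = 986.0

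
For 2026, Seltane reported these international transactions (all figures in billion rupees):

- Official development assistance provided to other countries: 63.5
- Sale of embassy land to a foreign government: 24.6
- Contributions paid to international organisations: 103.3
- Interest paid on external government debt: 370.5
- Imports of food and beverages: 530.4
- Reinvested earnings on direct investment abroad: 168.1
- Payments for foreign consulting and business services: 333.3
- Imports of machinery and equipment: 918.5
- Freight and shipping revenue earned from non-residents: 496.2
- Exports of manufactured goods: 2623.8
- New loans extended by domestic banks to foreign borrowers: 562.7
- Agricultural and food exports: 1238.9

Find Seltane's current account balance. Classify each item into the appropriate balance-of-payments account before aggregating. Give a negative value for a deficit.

Goods: -918.5 - 530.4 + 1238.9 + 2623.8 = 2413.8
Services: -333.3 + 496.2 = 162.9
Primary income: 168.1 - 370.5 = -202.4
Secondary income: -103.3 - 63.5 = -166.8
Current account = 2413.8 + 162.9 + (-202.4) + (-166.8) = 2207.5
(Excluded from the current account — capital account: sale of embassy land to a foreign government 24.6; financial account: new loans extended by domestic banks to foreign borrowers 562.7.)

2207.5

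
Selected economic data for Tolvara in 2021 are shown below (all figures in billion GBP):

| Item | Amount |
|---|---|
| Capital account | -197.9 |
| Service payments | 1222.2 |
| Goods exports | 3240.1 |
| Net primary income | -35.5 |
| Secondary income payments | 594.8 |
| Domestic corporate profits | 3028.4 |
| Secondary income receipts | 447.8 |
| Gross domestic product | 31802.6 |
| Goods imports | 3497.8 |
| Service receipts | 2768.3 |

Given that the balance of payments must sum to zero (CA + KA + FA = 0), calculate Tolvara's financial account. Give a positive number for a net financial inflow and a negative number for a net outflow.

Goods balance = 3240.1 - 3497.8 = -257.7
Services balance = 2768.3 - 1222.2 = 1546.1
Trade balance (goods + services) = -257.7 + 1546.1 = 1288.4
Net primary income = -35.5
Net secondary income = 447.8 - 594.8 = -147.0
Current account = 1288.4 + (-35.5) + (-147.0) = 1105.9
Financial account = -(1105.9 + (-197.9)) = -908.0

-908.0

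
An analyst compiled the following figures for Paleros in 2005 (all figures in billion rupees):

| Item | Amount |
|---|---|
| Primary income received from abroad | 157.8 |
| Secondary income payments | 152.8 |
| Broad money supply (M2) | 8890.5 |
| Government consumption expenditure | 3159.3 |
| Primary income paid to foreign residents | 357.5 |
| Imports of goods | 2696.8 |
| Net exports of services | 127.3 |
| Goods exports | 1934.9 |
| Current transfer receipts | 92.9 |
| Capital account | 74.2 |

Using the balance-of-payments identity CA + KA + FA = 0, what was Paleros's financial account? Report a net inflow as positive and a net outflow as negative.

Goods balance = 1934.9 - 2696.8 = -761.9
Services balance = 127.3
Trade balance (goods + services) = -761.9 + 127.3 = -634.6
Net primary income = 157.8 - 357.5 = -199.7
Net secondary income = 92.9 - 152.8 = -59.9
Current account = -634.6 + (-199.7) + (-59.9) = -894.2
Financial account = -(-894.2 + 74.2) = 820.0

820.0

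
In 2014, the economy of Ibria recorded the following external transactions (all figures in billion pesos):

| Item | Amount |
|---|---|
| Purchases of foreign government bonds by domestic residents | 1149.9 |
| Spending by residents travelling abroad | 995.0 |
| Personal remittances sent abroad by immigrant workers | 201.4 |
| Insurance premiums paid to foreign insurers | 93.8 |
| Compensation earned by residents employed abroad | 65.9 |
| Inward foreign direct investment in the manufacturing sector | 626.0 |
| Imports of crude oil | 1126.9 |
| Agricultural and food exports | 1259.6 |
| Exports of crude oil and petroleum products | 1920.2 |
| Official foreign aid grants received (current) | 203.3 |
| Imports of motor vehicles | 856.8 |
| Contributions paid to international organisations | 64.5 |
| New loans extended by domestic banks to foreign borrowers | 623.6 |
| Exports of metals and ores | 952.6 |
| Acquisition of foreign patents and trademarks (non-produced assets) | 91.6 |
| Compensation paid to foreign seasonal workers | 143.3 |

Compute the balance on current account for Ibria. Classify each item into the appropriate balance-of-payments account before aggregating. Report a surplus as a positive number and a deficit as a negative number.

919.9

Goods: -1126.9 + 1259.6 + 1920.2 - 856.8 + 952.6 = 2148.7
Services: -995.0 - 93.8 = -1088.8
Primary income: -143.3 + 65.9 = -77.4
Secondary income: -201.4 + 203.3 - 64.5 = -62.6
Current account = 2148.7 + (-1088.8) + (-77.4) + (-62.6) = 919.9
(Excluded from the current account — financial account: purchases of foreign government bonds by domestic residents 1149.9, inward foreign direct investment in the manufacturing sector 626.0, new loans extended by domestic banks to foreign borrowers 623.6; capital account: acquisition of foreign patents and trademarks (non-produced assets) 91.6.)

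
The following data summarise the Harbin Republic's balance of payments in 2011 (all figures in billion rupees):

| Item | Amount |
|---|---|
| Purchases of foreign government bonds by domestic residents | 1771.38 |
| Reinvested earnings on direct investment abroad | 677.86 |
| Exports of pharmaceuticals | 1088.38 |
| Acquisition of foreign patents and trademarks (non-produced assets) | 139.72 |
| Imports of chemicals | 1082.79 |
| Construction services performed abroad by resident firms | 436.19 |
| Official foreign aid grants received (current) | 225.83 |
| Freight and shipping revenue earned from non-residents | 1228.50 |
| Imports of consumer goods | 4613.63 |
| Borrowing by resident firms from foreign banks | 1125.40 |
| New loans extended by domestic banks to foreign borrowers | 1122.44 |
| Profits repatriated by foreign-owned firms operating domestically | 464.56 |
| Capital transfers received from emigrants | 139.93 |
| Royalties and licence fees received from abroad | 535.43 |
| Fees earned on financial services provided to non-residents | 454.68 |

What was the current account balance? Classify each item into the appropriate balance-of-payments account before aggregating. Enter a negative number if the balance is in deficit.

-1514.11

Goods: -1082.79 + 1088.38 - 4613.63 = -4608.04
Services: 454.68 + 436.19 + 535.43 + 1228.50 = 2654.80
Primary income: 677.86 - 464.56 = 213.30
Secondary income: 225.83
Current account = (-4608.04) + 2654.80 + 213.30 + 225.83 = -1514.11
(Excluded from the current account — financial account: purchases of foreign government bonds by domestic residents 1771.38, borrowing by resident firms from foreign banks 1125.40, new loans extended by domestic banks to foreign borrowers 1122.44; capital account: acquisition of foreign patents and trademarks (non-produced assets) 139.72, capital transfers received from emigrants 139.93.)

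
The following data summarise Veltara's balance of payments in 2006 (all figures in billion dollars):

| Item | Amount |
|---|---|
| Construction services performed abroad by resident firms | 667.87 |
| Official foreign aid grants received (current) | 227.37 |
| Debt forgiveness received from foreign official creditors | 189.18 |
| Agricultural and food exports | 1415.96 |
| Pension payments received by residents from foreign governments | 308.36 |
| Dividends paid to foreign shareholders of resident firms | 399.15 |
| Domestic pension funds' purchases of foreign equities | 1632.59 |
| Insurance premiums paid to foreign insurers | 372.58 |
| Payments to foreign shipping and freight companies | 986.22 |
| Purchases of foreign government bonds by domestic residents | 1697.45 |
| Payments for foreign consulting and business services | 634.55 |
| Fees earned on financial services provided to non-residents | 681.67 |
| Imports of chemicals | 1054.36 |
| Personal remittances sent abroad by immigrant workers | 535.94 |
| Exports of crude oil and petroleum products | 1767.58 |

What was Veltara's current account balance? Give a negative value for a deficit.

Goods: 1415.96 - 1054.36 + 1767.58 = 2129.18
Services: 667.87 - 986.22 + 681.67 - 634.55 - 372.58 = -643.81
Primary income: -399.15
Secondary income: 308.36 - 535.94 + 227.37 = -0.21
Current account = 2129.18 + (-643.81) + (-399.15) + (-0.21) = 1086.01
(Excluded from the current account — capital account: debt forgiveness received from foreign official creditors 189.18; financial account: domestic pension funds' purchases of foreign equities 1632.59, purchases of foreign government bonds by domestic residents 1697.45.)

1086.01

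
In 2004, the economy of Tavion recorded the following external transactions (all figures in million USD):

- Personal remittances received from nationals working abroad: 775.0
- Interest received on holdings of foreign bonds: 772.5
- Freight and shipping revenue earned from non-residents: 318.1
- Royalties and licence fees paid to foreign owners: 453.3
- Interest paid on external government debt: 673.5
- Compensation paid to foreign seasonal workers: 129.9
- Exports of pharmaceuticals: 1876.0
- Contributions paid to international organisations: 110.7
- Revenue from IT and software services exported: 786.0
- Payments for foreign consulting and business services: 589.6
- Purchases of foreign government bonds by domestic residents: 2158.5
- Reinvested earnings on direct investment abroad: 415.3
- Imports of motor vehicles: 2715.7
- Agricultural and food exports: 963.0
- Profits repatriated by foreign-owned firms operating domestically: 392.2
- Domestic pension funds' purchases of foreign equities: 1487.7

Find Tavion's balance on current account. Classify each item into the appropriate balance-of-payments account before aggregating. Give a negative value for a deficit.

841.0

Goods: 1876.0 - 2715.7 + 963.0 = 123.3
Services: -453.3 - 589.6 + 786.0 + 318.1 = 61.2
Primary income: -129.9 - 392.2 - 673.5 + 415.3 + 772.5 = -7.8
Secondary income: 775.0 - 110.7 = 664.3
Current account = 123.3 + 61.2 + (-7.8) + 664.3 = 841.0
(Excluded from the current account — financial account: purchases of foreign government bonds by domestic residents 2158.5, domestic pension funds' purchases of foreign equities 1487.7.)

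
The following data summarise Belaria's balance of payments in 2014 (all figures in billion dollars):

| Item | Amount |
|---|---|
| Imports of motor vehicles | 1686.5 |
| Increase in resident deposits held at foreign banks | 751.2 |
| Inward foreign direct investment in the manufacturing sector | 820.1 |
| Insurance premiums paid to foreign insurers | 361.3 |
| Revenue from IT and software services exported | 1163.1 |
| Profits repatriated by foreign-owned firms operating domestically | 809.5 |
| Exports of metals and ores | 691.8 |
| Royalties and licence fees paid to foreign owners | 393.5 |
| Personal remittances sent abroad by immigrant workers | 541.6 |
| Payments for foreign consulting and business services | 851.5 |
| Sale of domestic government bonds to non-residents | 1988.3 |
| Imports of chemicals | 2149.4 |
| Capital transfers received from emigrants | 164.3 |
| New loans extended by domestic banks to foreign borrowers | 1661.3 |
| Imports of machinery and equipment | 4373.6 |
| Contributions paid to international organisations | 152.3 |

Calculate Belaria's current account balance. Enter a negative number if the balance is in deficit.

-9464.3

Goods: -2149.4 - 4373.6 + 691.8 - 1686.5 = -7517.7
Services: 1163.1 - 361.3 - 393.5 - 851.5 = -443.2
Primary income: -809.5
Secondary income: -541.6 - 152.3 = -693.9
Current account = (-7517.7) + (-443.2) + (-809.5) + (-693.9) = -9464.3
(Excluded from the current account — financial account: increase in resident deposits held at foreign banks 751.2, inward foreign direct investment in the manufacturing sector 820.1, sale of domestic government bonds to non-residents 1988.3, new loans extended by domestic banks to foreign borrowers 1661.3; capital account: capital transfers received from emigrants 164.3.)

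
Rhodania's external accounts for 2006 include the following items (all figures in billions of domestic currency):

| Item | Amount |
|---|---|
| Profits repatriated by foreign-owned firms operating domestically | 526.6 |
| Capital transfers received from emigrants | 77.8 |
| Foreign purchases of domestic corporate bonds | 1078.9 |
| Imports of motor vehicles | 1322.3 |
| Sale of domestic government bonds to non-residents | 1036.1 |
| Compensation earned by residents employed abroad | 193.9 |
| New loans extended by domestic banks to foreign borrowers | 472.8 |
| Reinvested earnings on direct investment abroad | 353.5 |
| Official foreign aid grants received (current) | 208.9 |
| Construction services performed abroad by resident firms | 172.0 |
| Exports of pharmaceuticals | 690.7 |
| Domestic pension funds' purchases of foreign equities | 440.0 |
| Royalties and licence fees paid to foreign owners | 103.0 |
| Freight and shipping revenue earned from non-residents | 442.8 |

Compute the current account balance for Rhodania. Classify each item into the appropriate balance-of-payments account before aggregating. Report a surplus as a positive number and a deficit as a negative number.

Goods: -1322.3 + 690.7 = -631.6
Services: -103.0 + 442.8 + 172.0 = 511.8
Primary income: -526.6 + 193.9 + 353.5 = 20.8
Secondary income: 208.9
Current account = (-631.6) + 511.8 + 20.8 + 208.9 = 109.9
(Excluded from the current account — capital account: capital transfers received from emigrants 77.8; financial account: foreign purchases of domestic corporate bonds 1078.9, sale of domestic government bonds to non-residents 1036.1, new loans extended by domestic banks to foreign borrowers 472.8, domestic pension funds' purchases of foreign equities 440.0.)

109.9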